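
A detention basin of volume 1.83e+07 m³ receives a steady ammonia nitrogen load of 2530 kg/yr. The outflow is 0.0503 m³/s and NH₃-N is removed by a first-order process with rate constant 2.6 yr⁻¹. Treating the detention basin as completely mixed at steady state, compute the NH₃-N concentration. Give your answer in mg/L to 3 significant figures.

Outflow Q = 0.0503 m³/s × 3.156e+07 s/yr = 1.587e+06 m³/yr.
Steady-state CSTR mass balance: W = Q·C + k·V·C, so C = W/(Q + kV).
Q + kV = 1.587e+06 + 2.6·1.83e+07 = 4.917e+07 m³/yr.
C = 2530/4.917e+07 = 5.146e-05 kg/m³ = 0.05146 mg/L.

0.0515 mg/L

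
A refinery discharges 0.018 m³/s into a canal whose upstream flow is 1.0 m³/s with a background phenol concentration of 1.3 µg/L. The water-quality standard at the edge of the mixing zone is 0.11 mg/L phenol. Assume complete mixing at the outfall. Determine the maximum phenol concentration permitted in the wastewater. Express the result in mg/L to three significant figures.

6.15 mg/L

1.3 µg/L = 0.0013 mg/L.
Mass balance: 0.11·1.018 = 0.018·Cₑ + 1·0.0013.
Cₑ = (0.112 − 0.0013) / 0.018 = 6.149 mg/L.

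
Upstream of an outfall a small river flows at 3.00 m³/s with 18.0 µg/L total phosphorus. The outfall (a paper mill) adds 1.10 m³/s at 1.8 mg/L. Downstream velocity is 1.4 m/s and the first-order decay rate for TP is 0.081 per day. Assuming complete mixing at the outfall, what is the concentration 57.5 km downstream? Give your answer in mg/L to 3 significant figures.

0.477 mg/L

18.0 µg/L = 0.018 mg/L.
After complete mixing, C₀ = (1.1·1.8 + 3·0.018) / 4.1 = 0.4961 mg/L.
Travel time t = 5.75e+04 m / 1.4 m/s = 4.107e+04 s = 0.4754 d.
C = 0.4961·exp(−0.081·0.4754) = 0.4961·0.9622 = 0.4774 mg/L.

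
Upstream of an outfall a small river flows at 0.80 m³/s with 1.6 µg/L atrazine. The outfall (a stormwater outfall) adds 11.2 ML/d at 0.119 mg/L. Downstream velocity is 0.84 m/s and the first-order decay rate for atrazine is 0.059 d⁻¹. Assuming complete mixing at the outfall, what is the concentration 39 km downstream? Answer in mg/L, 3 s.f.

11.2 ML/d = 0.1296 m³/s.
1.6 µg/L = 0.0016 mg/L.
After complete mixing, C₀ = (0.1296·0.119 + 0.8·0.0016) / 0.9296 = 0.01797 mg/L.
Travel time t = 3.9e+04 m / 0.84 m/s = 4.643e+04 s = 0.5374 d.
C = 0.01797·exp(−0.059·0.5374) = 0.01797·0.9688 = 0.01741 mg/L.

0.0174 mg/L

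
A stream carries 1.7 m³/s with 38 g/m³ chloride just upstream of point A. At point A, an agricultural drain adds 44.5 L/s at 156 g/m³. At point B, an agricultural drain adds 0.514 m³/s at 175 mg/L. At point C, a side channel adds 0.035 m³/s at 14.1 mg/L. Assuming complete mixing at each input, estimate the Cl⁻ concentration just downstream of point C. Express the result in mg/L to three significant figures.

70.6 mg/L

44.5 L/s = 0.0445 m³/s.
After input A: C = (1.7·38 + 0.0445·156) / 1.744 = 41.01 mg/L.
After input B: C = (1.744·41.01 + 0.514·175) / 2.258 = 71.5 mg/L.
After input C: C = (2.258·71.5 + 0.035·14.1) / 2.293 = 70.63 mg/L.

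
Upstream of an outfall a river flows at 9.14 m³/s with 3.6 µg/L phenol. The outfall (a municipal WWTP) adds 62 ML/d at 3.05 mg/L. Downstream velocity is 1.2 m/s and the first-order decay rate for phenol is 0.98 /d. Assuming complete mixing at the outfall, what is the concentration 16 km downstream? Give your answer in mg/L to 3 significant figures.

62 ML/d = 0.7176 m³/s.
3.6 µg/L = 0.0036 mg/L.
After complete mixing, C₀ = (0.7176·3.05 + 9.14·0.0036) / 9.858 = 0.2254 mg/L.
Travel time t = 1.6e+04 m / 1.2 m/s = 1.333e+04 s = 0.1543 d.
C = 0.2254·exp(−0.98·0.1543) = 0.2254·0.8596 = 0.1937 mg/L.

0.194 mg/L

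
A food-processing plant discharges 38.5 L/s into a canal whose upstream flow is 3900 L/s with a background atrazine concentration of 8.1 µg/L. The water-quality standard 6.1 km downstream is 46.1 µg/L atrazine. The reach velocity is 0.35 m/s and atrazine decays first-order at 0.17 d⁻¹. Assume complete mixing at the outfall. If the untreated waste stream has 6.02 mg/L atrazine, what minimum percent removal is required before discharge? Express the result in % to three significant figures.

32.6 %

38.5 L/s = 0.0385 m³/s.
3900 L/s = 3.9 m³/s.
8.1 µg/L = 0.0081 mg/L.
46.1 µg/L = 0.0461 mg/L.
Travel time to the compliance point: t = 6100/0.35 = 1.743e+04 s = 0.2017 d; decay factor exp(−0.17·0.2017) = 0.9663.
So the concentration just after mixing may be at most 0.0461/0.9663 = 0.04771 mg/L.
Mass balance: 0.04771·3.938 = 0.0385·Cₑ + 3.9·0.0081.
Cₑ = (0.1879 − 0.03159) / 0.0385 = 4.06 mg/L.
Required removal = 1 − 4.06/6.02 = 32.56 %.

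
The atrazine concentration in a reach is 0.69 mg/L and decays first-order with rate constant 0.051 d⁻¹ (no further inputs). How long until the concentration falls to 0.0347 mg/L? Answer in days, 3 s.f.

58.6 d

t = ln(C₀/C)/k = ln(0.69/0.0347)/0.051 = 2.99/0.051 = 58.63 d.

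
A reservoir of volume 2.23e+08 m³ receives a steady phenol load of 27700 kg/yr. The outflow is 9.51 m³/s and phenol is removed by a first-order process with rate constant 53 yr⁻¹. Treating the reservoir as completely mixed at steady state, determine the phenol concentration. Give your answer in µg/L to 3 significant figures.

Outflow Q = 9.51 m³/s × 3.156e+07 s/yr = 3.001e+08 m³/yr.
Steady-state CSTR mass balance: W = Q·C + k·V·C, so C = W/(Q + kV).
Q + kV = 3.001e+08 + 53·2.23e+08 = 1.212e+10 m³/yr.
C = 27700/1.212e+10 = 2.286e-06 kg/m³ = 0.002286 mg/L = 2.286 µg/L.

2.29 µg/L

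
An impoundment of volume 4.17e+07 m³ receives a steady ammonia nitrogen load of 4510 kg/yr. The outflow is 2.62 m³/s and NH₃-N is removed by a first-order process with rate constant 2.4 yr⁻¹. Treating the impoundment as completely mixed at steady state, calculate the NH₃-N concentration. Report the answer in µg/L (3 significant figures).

24.7 µg/L

Outflow Q = 2.62 m³/s × 3.156e+07 s/yr = 8.268e+07 m³/yr.
Steady-state CSTR mass balance: W = Q·C + k·V·C, so C = W/(Q + kV).
Q + kV = 8.268e+07 + 2.4·4.17e+07 = 1.828e+08 m³/yr.
C = 4510/1.828e+08 = 2.468e-05 kg/m³ = 0.02468 mg/L = 24.68 µg/L.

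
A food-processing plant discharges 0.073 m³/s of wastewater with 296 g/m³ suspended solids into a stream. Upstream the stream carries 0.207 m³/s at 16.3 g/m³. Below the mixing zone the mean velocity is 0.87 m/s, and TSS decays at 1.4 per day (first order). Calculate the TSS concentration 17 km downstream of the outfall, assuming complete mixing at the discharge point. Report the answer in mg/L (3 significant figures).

After complete mixing, C₀ = (0.073·296 + 0.207·16.3) / 0.28 = 89.22 mg/L.
Travel time t = 1.7e+04 m / 0.87 m/s = 1.954e+04 s = 0.2262 d.
C = 89.22·exp(−1.4·0.2262) = 89.22·0.7286 = 65.01 mg/L.

65.0 mg/L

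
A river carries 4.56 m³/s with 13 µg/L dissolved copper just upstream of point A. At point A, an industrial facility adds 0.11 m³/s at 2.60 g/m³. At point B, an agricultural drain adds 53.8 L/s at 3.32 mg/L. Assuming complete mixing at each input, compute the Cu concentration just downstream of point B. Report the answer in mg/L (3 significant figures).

0.111 mg/L

13 µg/L = 0.013 mg/L.
After input A: C = (4.56·0.013 + 0.11·2.6) / 4.67 = 0.07394 mg/L.
53.8 L/s = 0.0538 m³/s.
After input B: C = (4.67·0.07394 + 0.0538·3.32) / 4.724 = 0.1109 mg/L.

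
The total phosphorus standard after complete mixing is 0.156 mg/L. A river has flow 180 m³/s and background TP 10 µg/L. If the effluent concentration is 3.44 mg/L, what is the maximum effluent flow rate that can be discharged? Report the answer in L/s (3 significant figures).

8000 L/s

10 µg/L = 0.01 mg/L.
Mass balance at complete mixing: C_std·(Q_w + Q_r) = Q_w·C_e + Q_r·C_b.
Rearranging, Q_w = Q_r·(C_std − C_b)/(C_e − C_std) = 180·(0.156 − 0.01) / (3.44 − 0.156) = 8.002 m³/s.
= 8002 L/s.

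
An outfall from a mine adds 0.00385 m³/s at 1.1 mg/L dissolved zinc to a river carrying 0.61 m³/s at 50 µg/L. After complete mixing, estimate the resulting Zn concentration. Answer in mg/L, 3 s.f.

50 µg/L = 0.05 mg/L.
Conservation of mass across the mixing zone: C = (0.00385·1.1 + 0.61·0.05) / (0.00385 + 0.61) = 0.03474/0.6139 = 0.05659 mg/L.

0.0566 mg/L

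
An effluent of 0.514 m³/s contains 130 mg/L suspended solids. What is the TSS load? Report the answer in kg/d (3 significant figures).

Mass flux = Q·C = 0.514 m³/s × 130 g/m³ = 66.82 g/s.
= 66.82 g/s × 86.4 = 5773 kg/d.

5770 kg/d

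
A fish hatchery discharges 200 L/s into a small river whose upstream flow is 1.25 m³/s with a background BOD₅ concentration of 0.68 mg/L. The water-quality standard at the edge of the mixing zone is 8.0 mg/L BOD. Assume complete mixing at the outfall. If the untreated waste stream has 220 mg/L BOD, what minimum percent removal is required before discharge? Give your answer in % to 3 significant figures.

75.6 %

200 L/s = 0.2 m³/s.
Mass balance: 8·1.45 = 0.2·Cₑ + 1.25·0.68.
Cₑ = (11.6 − 0.85) / 0.2 = 53.75 mg/L.
Required removal = 1 − 53.75/220 = 75.57 %.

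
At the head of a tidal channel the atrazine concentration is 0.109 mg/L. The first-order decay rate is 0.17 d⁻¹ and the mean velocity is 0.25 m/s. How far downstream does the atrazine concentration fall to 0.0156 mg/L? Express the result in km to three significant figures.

From C = C₀·e^(−kt), t = ln(C₀/C)/k = ln(0.109/0.0156)/0.17 = 1.944/0.17 = 11.44 d.
Distance = v·t = 0.25 m/s × 9.88e+05 s = 2.47e+05 m = 247 km.

247 km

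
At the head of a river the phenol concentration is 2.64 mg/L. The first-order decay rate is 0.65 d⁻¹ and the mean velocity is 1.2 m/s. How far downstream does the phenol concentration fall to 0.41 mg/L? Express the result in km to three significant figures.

From C = C₀·e^(−kt), t = ln(C₀/C)/k = ln(2.64/0.41)/0.65 = 1.862/0.65 = 2.865 d.
Distance = v·t = 1.2 m/s × 2.476e+05 s = 2.971e+05 m = 297.1 km.

297 km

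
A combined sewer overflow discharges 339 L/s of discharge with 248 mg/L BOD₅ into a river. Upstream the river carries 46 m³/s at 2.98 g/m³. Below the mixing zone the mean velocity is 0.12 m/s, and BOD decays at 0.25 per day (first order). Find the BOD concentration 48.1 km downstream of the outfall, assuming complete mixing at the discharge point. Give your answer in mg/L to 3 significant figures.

1.50 mg/L

339 L/s = 0.339 m³/s.
After complete mixing, C₀ = (0.339·248 + 46·2.98) / 46.34 = 4.772 mg/L.
Travel time t = 4.81e+04 m / 0.12 m/s = 4.008e+05 s = 4.639 d.
C = 4.772·exp(−0.25·4.639) = 4.772·0.3135 = 1.496 mg/L.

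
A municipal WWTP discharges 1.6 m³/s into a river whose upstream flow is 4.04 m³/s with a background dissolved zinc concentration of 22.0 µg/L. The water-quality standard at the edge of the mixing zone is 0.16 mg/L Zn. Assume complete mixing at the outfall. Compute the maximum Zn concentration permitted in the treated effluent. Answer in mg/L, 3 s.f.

0.508 mg/L

22.0 µg/L = 0.022 mg/L.
Mass balance: 0.16·5.64 = 1.6·Cₑ + 4.04·0.022.
Cₑ = (0.9024 − 0.08888) / 1.6 = 0.5085 mg/L.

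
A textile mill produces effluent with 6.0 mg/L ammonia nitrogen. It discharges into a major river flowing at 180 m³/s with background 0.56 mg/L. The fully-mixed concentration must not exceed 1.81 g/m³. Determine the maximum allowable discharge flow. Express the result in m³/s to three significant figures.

Mass balance at complete mixing: C_std·(Q_w + Q_r) = Q_w·C_e + Q_r·C_b.
Rearranging, Q_w = Q_r·(C_std − C_b)/(C_e − C_std) = 180·(1.81 − 0.56) / (6 − 1.81) = 53.7 m³/s.

53.7 m³/s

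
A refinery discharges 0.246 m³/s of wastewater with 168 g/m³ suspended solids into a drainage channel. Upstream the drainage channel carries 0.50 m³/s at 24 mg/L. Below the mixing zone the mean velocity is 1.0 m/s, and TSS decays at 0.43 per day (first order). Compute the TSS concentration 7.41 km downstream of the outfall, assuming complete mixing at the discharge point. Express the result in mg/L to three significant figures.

After complete mixing, C₀ = (0.246·168 + 0.5·24) / 0.746 = 71.49 mg/L.
Travel time t = 7410 m / 1.0 m/s = 7410 s = 0.08576 d.
C = 71.49·exp(−0.43·0.08576) = 71.49·0.9638 = 68.9 mg/L.

68.9 mg/L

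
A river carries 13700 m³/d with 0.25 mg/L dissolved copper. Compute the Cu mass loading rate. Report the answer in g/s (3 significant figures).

0.0396 g/s

13700 m³/d = 0.1586 m³/s.
Mass flux = Q·C = 0.1586 m³/s × 0.25 g/m³ = 0.03964 g/s.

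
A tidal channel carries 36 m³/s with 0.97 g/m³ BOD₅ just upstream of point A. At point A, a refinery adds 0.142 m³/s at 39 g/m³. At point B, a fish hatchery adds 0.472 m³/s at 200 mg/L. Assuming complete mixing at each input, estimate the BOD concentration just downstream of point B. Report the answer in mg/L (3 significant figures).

After input A: C = (36·0.97 + 0.142·39) / 36.14 = 1.119 mg/L.
After input B: C = (36.14·1.119 + 0.472·200) / 36.61 = 3.683 mg/L.

3.68 mg/L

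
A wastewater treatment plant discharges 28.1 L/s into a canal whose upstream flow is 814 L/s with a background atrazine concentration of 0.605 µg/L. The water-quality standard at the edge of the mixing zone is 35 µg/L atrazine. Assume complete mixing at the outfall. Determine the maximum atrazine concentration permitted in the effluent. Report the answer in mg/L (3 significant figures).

1.03 mg/L

28.1 L/s = 0.0281 m³/s.
814 L/s = 0.814 m³/s.
0.605 µg/L = 0.000605 mg/L.
35 µg/L = 0.035 mg/L.
Mass balance: 0.035·0.8421 = 0.0281·Cₑ + 0.814·0.000605.
Cₑ = (0.02947 − 0.0004925) / 0.0281 = 1.031 mg/L.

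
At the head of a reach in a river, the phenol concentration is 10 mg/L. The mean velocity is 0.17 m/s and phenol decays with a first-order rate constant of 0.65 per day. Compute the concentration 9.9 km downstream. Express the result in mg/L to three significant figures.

6.45 mg/L

Travel time t = 9.9 km / 0.17 m/s = 9900/0.17 = 5.824e+04 s = 0.674 d.
First-order decay: C = 10·exp(−0.65·0.674) = 10·0.6453 = 6.453 mg/L.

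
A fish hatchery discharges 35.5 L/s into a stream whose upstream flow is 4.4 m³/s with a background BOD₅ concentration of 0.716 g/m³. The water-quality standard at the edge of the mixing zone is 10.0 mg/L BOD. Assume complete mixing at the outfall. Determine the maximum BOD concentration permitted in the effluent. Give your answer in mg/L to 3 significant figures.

35.5 L/s = 0.0355 m³/s.
Mass balance: 10·4.436 = 0.0355·Cₑ + 4.4·0.716.
Cₑ = (44.36 − 3.15) / 0.0355 = 1161 mg/L.

1160 mg/L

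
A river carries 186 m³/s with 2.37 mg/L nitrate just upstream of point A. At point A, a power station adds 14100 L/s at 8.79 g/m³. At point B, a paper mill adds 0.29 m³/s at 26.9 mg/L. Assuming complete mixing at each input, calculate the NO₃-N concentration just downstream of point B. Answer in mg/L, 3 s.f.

14100 L/s = 14.1 m³/s.
After input A: C = (186·2.37 + 14.1·8.79) / 200.1 = 2.822 mg/L.
After input B: C = (200.1·2.822 + 0.29·26.9) / 200.4 = 2.857 mg/L.

2.86 mg/L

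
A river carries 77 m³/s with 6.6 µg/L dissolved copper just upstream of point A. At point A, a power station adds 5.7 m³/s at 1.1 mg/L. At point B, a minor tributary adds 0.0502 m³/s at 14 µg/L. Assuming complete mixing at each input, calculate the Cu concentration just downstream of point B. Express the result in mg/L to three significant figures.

0.0819 mg/L

6.6 µg/L = 0.0066 mg/L.
After input A: C = (77·0.0066 + 5.7·1.1) / 82.7 = 0.08196 mg/L.
14 µg/L = 0.014 mg/L.
After input B: C = (82.7·0.08196 + 0.0502·0.014) / 82.75 = 0.08192 mg/L.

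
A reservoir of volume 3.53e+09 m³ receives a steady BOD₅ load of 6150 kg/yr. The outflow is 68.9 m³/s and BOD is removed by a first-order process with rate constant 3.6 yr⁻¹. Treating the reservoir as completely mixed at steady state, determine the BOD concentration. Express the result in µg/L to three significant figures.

Outflow Q = 68.9 m³/s × 3.156e+07 s/yr = 2.174e+09 m³/yr.
Steady-state CSTR mass balance: W = Q·C + k·V·C, so C = W/(Q + kV).
Q + kV = 2.174e+09 + 3.6·3.53e+09 = 1.488e+10 m³/yr.
C = 6150/1.488e+10 = 4.132e-07 kg/m³ = 0.0004132 mg/L = 0.4132 µg/L.

0.413 µg/L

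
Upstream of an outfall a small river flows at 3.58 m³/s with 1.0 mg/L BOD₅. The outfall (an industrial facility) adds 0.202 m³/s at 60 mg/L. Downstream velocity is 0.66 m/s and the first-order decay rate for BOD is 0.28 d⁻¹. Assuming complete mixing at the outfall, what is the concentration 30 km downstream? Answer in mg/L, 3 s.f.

3.58 mg/L

After complete mixing, C₀ = (0.202·60 + 3.58·1) / 3.782 = 4.151 mg/L.
Travel time t = 3e+04 m / 0.66 m/s = 4.545e+04 s = 0.5261 d.
C = 4.151·exp(−0.28·0.5261) = 4.151·0.863 = 3.583 mg/L.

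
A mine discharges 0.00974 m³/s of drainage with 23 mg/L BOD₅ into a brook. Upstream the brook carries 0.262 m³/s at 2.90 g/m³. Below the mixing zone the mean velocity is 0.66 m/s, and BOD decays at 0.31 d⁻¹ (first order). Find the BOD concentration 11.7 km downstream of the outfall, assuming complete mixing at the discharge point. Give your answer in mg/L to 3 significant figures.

3.40 mg/L

After complete mixing, C₀ = (0.00974·23 + 0.262·2.9) / 0.2717 = 3.62 mg/L.
Travel time t = 1.17e+04 m / 0.66 m/s = 1.773e+04 s = 0.2052 d.
C = 3.62·exp(−0.31·0.2052) = 3.62·0.9384 = 3.397 mg/L.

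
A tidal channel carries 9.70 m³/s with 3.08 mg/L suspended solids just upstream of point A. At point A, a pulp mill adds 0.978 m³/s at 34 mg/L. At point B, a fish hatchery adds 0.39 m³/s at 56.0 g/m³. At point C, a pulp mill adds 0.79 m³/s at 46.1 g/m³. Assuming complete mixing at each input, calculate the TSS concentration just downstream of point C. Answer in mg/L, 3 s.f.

10.2 mg/L

After input A: C = (9.7·3.08 + 0.978·34) / 10.68 = 5.912 mg/L.
After input B: C = (10.68·5.912 + 0.39·56) / 11.07 = 7.677 mg/L.
After input C: C = (11.07·7.677 + 0.79·46.1) / 11.86 = 10.24 mg/L.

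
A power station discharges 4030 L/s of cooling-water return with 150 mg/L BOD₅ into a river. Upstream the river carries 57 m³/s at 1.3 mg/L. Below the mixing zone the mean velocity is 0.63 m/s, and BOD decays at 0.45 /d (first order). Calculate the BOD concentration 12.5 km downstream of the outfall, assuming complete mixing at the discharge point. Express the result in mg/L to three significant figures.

10.0 mg/L

4030 L/s = 4.03 m³/s.
After complete mixing, C₀ = (4.03·150 + 57·1.3) / 61.03 = 11.12 mg/L.
Travel time t = 1.25e+04 m / 0.63 m/s = 1.984e+04 s = 0.2296 d.
C = 11.12·exp(−0.45·0.2296) = 11.12·0.9018 = 10.03 mg/L.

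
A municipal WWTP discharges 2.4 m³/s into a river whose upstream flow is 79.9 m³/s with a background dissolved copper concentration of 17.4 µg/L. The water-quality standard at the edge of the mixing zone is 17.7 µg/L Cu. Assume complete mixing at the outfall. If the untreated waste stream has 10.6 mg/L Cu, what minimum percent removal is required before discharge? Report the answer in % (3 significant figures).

99.7 %

17.4 µg/L = 0.0174 mg/L.
17.7 µg/L = 0.0177 mg/L.
Mass balance: 0.0177·82.3 = 2.4·Cₑ + 79.9·0.0174.
Cₑ = (1.457 − 1.39) / 2.4 = 0.02769 mg/L.
Required removal = 1 − 0.02769/10.6 = 99.74 %.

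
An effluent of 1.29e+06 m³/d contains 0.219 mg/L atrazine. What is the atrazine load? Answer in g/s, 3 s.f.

3.27 g/s

1.29e+06 m³/d = 14.93 m³/s.
Mass flux = Q·C = 14.93 m³/s × 0.219 g/m³ = 3.27 g/s.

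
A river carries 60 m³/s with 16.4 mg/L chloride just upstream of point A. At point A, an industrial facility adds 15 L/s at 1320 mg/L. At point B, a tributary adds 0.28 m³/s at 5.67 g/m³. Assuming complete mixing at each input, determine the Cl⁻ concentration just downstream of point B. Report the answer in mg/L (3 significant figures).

16.7 mg/L

15 L/s = 0.015 m³/s.
After input A: C = (60·16.4 + 0.015·1320) / 60.02 = 16.73 mg/L.
After input B: C = (60.02·16.73 + 0.28·5.67) / 60.3 = 16.67 mg/L.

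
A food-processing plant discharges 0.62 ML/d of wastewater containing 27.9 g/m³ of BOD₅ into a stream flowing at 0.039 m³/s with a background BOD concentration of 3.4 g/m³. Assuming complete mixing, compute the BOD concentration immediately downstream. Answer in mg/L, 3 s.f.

7.21 mg/L

0.62 ML/d = 0.007176 m³/s.
Flow-weighted mixing gives C = (0.007176·27.9 + 0.039·3.4) / (0.007176 + 0.039) = 0.3328/0.04618 = 7.207 mg/L.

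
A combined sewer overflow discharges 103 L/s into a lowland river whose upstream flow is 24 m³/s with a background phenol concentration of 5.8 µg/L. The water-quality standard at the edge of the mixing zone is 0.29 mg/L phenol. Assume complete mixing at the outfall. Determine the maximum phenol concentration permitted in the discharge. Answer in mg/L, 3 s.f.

103 L/s = 0.103 m³/s.
5.8 µg/L = 0.0058 mg/L.
Mass balance: 0.29·24.1 = 0.103·Cₑ + 24·0.0058.
Cₑ = (6.99 − 0.1392) / 0.103 = 66.51 mg/L.

66.5 mg/L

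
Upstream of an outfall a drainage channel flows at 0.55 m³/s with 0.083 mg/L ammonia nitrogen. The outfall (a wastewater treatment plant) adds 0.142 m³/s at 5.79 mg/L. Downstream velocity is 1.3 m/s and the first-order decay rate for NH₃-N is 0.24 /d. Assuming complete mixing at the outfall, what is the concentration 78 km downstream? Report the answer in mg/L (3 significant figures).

After complete mixing, C₀ = (0.142·5.79 + 0.55·0.083) / 0.692 = 1.254 mg/L.
Travel time t = 7.8e+04 m / 1.3 m/s = 6e+04 s = 0.6944 d.
C = 1.254·exp(−0.24·0.6944) = 1.254·0.8465 = 1.062 mg/L.

1.06 mg/L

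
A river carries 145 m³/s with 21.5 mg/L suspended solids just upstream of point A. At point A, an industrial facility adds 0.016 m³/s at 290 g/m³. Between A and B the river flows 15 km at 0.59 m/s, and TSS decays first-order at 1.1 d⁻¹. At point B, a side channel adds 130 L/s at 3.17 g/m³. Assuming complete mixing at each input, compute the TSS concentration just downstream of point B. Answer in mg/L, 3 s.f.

After input A: C = (145·21.5 + 0.016·290) / 145 = 21.53 mg/L.
Over the 15 km reach to input B (t = 2.542e+04 s = 0.2943 d), decay gives C = 21.53·exp(−1.1·0.2943) = 15.58 mg/L.
130 L/s = 0.13 m³/s.
After input B: C = (145·15.58 + 0.13·3.17) / 145.1 = 15.57 mg/L.

15.6 mg/L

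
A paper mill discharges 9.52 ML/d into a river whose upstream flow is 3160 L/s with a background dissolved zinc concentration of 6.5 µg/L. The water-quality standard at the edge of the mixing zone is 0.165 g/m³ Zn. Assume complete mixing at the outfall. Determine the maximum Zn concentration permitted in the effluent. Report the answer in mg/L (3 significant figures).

4.71 mg/L

9.52 ML/d = 0.1102 m³/s.
3160 L/s = 3.16 m³/s.
6.5 µg/L = 0.0065 mg/L.
Mass balance: 0.165·3.27 = 0.1102·Cₑ + 3.16·0.0065.
Cₑ = (0.5396 − 0.02054) / 0.1102 = 4.711 mg/L.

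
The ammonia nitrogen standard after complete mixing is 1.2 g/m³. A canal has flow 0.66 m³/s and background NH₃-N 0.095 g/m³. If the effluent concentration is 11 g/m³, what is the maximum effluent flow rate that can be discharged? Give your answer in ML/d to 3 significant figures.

6.43 ML/d

Mass balance at complete mixing: C_std·(Q_w + Q_r) = Q_w·C_e + Q_r·C_b.
Rearranging, Q_w = Q_r·(C_std − C_b)/(C_e − C_std) = 0.66·(1.2 − 0.095) / (11 − 1.2) = 0.07442 m³/s.
= 6.43 ML/d.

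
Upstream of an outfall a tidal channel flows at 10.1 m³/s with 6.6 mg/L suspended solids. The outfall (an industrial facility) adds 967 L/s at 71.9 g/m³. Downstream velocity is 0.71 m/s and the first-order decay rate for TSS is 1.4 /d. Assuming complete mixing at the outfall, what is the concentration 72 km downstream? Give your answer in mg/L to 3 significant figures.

2.38 mg/L

967 L/s = 0.967 m³/s.
After complete mixing, C₀ = (0.967·71.9 + 10.1·6.6) / 11.07 = 12.31 mg/L.
Travel time t = 7.2e+04 m / 0.71 m/s = 1.014e+05 s = 1.174 d.
C = 12.31·exp(−1.4·1.174) = 12.31·0.1934 = 2.379 mg/L.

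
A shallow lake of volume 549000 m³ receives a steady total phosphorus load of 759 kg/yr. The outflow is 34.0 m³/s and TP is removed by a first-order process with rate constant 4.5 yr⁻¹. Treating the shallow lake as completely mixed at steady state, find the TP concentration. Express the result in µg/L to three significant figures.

0.706 µg/L

Outflow Q = 34.0 m³/s × 3.156e+07 s/yr = 1.073e+09 m³/yr.
Steady-state CSTR mass balance: W = Q·C + k·V·C, so C = W/(Q + kV).
Q + kV = 1.073e+09 + 4.5·549000 = 1.075e+09 m³/yr.
C = 759/1.075e+09 = 7.058e-07 kg/m³ = 0.0007058 mg/L = 0.7058 µg/L.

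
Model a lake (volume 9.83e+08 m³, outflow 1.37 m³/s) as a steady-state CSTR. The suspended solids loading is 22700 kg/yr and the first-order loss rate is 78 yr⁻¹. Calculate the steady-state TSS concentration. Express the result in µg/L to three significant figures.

Outflow Q = 1.37 m³/s × 3.156e+07 s/yr = 4.323e+07 m³/yr.
Steady-state CSTR mass balance: W = Q·C + k·V·C, so C = W/(Q + kV).
Q + kV = 4.323e+07 + 78·9.83e+08 = 7.672e+10 m³/yr.
C = 22700/7.672e+10 = 2.959e-07 kg/m³ = 0.0002959 mg/L = 0.2959 µg/L.

0.296 µg/L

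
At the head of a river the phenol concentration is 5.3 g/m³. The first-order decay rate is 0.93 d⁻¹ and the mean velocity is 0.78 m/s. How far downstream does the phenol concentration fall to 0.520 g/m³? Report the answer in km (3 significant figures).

168 km

From C = C₀·e^(−kt), t = ln(C₀/C)/k = ln(5.3/0.520)/0.93 = 2.322/0.93 = 2.496 d.
Distance = v·t = 0.78 m/s × 2.157e+05 s = 1.682e+05 m = 168.2 km.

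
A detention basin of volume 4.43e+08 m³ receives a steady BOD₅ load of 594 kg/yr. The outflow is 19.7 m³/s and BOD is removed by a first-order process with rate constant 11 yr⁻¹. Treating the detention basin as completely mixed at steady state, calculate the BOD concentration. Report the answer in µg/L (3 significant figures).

0.108 µg/L

Outflow Q = 19.7 m³/s × 3.156e+07 s/yr = 6.217e+08 m³/yr.
Steady-state CSTR mass balance: W = Q·C + k·V·C, so C = W/(Q + kV).
Q + kV = 6.217e+08 + 11·4.43e+08 = 5.495e+09 m³/yr.
C = 594/5.495e+09 = 1.081e-07 kg/m³ = 0.0001081 mg/L = 0.1081 µg/L.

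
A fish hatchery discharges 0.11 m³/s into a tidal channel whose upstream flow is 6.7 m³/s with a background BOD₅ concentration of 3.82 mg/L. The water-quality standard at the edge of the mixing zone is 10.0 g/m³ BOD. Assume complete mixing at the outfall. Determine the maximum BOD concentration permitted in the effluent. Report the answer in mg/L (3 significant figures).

386 mg/L

Mass balance: 10·6.81 = 0.11·Cₑ + 6.7·3.82.
Cₑ = (68.1 − 25.59) / 0.11 = 386.4 mg/L.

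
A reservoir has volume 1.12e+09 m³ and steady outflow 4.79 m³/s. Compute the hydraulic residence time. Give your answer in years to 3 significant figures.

7.41 yr

Q = 4.79 m³/s × 3.156e+07 s/yr = 1.512e+08 m³/yr.
Hydraulic residence time τ = V/Q = 1.12e+09/1.512e+08 = 7.409 yr.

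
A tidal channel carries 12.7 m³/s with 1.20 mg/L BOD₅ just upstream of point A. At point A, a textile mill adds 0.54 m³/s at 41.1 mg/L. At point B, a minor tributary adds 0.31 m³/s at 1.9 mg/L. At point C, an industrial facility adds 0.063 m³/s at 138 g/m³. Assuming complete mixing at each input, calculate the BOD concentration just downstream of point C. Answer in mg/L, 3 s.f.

3.43 mg/L

After input A: C = (12.7·1.2 + 0.54·41.1) / 13.24 = 2.827 mg/L.
After input B: C = (13.24·2.827 + 0.31·1.9) / 13.55 = 2.806 mg/L.
After input C: C = (13.55·2.806 + 0.063·138) / 13.61 = 3.432 mg/L.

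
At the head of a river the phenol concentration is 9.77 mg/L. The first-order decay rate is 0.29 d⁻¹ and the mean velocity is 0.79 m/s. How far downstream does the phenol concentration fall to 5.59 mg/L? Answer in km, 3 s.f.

131 km

From C = C₀·e^(−kt), t = ln(C₀/C)/k = ln(9.77/5.59)/0.29 = 0.5583/0.29 = 1.925 d.
Distance = v·t = 0.79 m/s × 1.663e+05 s = 1.314e+05 m = 131.4 km.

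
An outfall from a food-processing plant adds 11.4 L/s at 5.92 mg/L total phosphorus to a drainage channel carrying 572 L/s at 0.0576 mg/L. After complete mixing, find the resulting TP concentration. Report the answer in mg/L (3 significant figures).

0.172 mg/L

11.4 L/s = 0.0114 m³/s.
572 L/s = 0.572 m³/s.
Flow-weighted mixing gives C = (0.0114·5.92 + 0.572·0.0576) / (0.0114 + 0.572) = 0.1004/0.5834 = 0.1722 mg/L.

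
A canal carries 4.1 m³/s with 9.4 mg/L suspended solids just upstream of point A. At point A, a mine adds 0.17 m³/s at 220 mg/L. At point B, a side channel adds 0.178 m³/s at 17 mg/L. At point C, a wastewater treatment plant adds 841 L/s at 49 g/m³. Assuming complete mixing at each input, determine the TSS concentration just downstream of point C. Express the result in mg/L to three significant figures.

22.7 mg/L

After input A: C = (4.1·9.4 + 0.17·220) / 4.27 = 17.78 mg/L.
After input B: C = (4.27·17.78 + 0.178·17) / 4.448 = 17.75 mg/L.
841 L/s = 0.841 m³/s.
After input C: C = (4.448·17.75 + 0.841·49) / 5.289 = 22.72 mg/L.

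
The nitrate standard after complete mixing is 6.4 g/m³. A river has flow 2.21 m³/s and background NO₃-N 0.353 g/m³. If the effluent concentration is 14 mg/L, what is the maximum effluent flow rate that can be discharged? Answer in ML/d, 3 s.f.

152 ML/d

Mass balance at complete mixing: C_std·(Q_w + Q_r) = Q_w·C_e + Q_r·C_b.
Rearranging, Q_w = Q_r·(C_std − C_b)/(C_e − C_std) = 2.21·(6.4 − 0.353) / (14 − 6.4) = 1.758 m³/s.
= 151.9 ML/d.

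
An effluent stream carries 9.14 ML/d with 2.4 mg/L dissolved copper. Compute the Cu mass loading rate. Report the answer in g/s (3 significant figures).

0.254 g/s

9.14 ML/d = 0.1058 m³/s.
Mass flux = Q·C = 0.1058 m³/s × 2.4 g/m³ = 0.2539 g/s.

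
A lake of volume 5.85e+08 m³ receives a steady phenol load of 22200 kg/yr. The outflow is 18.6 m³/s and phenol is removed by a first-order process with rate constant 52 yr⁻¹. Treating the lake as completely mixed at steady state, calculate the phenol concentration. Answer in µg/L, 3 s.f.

Outflow Q = 18.6 m³/s × 3.156e+07 s/yr = 5.87e+08 m³/yr.
Steady-state CSTR mass balance: W = Q·C + k·V·C, so C = W/(Q + kV).
Q + kV = 5.87e+08 + 52·5.85e+08 = 3.101e+10 m³/yr.
C = 22200/3.101e+10 = 7.16e-07 kg/m³ = 0.000716 mg/L = 0.716 µg/L.

0.716 µg/L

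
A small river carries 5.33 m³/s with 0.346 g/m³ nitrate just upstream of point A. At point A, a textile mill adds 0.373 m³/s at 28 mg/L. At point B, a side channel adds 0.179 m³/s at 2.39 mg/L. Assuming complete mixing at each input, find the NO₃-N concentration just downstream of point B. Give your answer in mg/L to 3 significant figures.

After input A: C = (5.33·0.346 + 0.373·28) / 5.703 = 2.155 mg/L.
After input B: C = (5.703·2.155 + 0.179·2.39) / 5.882 = 2.162 mg/L.

2.16 mg/L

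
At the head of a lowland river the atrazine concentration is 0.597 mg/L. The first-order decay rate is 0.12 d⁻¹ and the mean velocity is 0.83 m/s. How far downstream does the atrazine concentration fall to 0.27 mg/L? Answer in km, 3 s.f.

From C = C₀·e^(−kt), t = ln(C₀/C)/k = ln(0.597/0.27)/0.12 = 0.7935/0.12 = 6.612 d.
Distance = v·t = 0.83 m/s × 5.713e+05 s = 4.742e+05 m = 474.2 km.

474 km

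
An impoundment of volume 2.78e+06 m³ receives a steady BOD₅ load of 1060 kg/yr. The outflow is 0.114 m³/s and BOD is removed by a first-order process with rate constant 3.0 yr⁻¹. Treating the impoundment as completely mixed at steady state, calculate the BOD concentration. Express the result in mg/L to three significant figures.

Outflow Q = 0.114 m³/s × 3.156e+07 s/yr = 3.598e+06 m³/yr.
Steady-state CSTR mass balance: W = Q·C + k·V·C, so C = W/(Q + kV).
Q + kV = 3.598e+06 + 3.0·2.78e+06 = 1.194e+07 m³/yr.
C = 1060/1.194e+07 = 8.88e-05 kg/m³ = 0.0888 mg/L.

0.0888 mg/L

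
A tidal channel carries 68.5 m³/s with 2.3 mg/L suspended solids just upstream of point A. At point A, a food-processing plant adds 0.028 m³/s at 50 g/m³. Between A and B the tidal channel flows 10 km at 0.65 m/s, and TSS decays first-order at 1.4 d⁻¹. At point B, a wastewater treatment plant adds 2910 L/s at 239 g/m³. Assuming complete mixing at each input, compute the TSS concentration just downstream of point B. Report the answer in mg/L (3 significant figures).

11.5 mg/L

After input A: C = (68.5·2.3 + 0.028·50) / 68.53 = 2.319 mg/L.
Over the 10 km reach to input B (t = 1.538e+04 s = 0.1781 d), decay gives C = 2.319·exp(−1.4·0.1781) = 1.808 mg/L.
2910 L/s = 2.91 m³/s.
After input B: C = (68.53·1.808 + 2.91·239) / 71.44 = 11.47 mg/L.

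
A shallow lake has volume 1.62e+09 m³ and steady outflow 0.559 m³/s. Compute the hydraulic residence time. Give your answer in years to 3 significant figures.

91.8 yr

Q = 0.559 m³/s × 3.156e+07 s/yr = 1.764e+07 m³/yr.
Hydraulic residence time τ = V/Q = 1.62e+09/1.764e+07 = 91.83 yr.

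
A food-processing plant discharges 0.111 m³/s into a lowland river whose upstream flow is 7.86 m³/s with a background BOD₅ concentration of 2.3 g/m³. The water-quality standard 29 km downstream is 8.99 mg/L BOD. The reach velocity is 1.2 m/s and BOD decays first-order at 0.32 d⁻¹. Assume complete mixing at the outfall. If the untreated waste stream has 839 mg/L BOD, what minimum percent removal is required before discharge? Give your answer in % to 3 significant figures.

35.3 %

Travel time to the compliance point: t = 2.9e+04/1.2 = 2.417e+04 s = 0.2797 d; decay factor exp(−0.32·0.2797) = 0.9144.
So the concentration just after mixing may be at most 8.99/0.9144 = 9.832 mg/L.
Mass balance: 9.832·7.971 = 0.111·Cₑ + 7.86·2.3.
Cₑ = (78.37 − 18.08) / 0.111 = 543.2 mg/L.
Required removal = 1 − 543.2/839 = 35.26 %.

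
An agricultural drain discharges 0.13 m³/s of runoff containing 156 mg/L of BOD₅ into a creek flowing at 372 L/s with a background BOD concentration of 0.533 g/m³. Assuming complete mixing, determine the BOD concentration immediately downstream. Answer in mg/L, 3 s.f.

372 L/s = 0.372 m³/s.
Conservation of mass across the mixing zone: C = (0.13·156 + 0.372·0.533) / (0.13 + 0.372) = 20.48/0.502 = 40.79 mg/L.

40.8 mg/L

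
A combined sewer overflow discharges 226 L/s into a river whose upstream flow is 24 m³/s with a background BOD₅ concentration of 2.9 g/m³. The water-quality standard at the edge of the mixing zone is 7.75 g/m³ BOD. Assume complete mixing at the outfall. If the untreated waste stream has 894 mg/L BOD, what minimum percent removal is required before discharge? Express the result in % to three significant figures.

226 L/s = 0.226 m³/s.
Mass balance: 7.75·24.23 = 0.226·Cₑ + 24·2.9.
Cₑ = (187.8 − 69.6) / 0.226 = 522.8 mg/L.
Required removal = 1 − 522.8/894 = 41.52 %.

41.5 %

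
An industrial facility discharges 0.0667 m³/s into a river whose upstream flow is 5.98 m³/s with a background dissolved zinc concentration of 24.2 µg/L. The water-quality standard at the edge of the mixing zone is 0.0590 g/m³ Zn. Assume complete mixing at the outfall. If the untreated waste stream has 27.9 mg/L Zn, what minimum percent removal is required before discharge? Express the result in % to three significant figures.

24.2 µg/L = 0.0242 mg/L.
Mass balance: 0.059·6.047 = 0.0667·Cₑ + 5.98·0.0242.
Cₑ = (0.3568 − 0.1447) / 0.0667 = 3.179 mg/L.
Required removal = 1 − 3.179/27.9 = 88.61 %.

88.6 %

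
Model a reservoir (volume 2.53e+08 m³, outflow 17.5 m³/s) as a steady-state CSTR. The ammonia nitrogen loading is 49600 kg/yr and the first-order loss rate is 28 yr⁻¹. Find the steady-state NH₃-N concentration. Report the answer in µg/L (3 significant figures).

Outflow Q = 17.5 m³/s × 3.156e+07 s/yr = 5.523e+08 m³/yr.
Steady-state CSTR mass balance: W = Q·C + k·V·C, so C = W/(Q + kV).
Q + kV = 5.523e+08 + 28·2.53e+08 = 7.636e+09 m³/yr.
C = 49600/7.636e+09 = 6.495e-06 kg/m³ = 0.006495 mg/L = 6.495 µg/L.

6.50 µg/L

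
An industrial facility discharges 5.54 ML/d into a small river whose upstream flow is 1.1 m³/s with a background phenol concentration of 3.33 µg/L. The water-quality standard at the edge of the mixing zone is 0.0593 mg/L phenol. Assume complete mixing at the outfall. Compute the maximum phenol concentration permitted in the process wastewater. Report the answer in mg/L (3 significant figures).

5.54 ML/d = 0.06412 m³/s.
3.33 µg/L = 0.00333 mg/L.
Mass balance: 0.0593·1.164 = 0.06412·Cₑ + 1.1·0.00333.
Cₑ = (0.06903 − 0.003663) / 0.06412 = 1.019 mg/L.

1.02 mg/L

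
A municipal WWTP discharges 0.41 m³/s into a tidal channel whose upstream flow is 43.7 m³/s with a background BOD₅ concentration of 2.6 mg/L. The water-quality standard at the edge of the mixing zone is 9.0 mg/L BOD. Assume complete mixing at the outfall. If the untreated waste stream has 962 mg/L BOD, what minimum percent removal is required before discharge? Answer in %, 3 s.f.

28.2 %

Mass balance: 9·44.11 = 0.41·Cₑ + 43.7·2.6.
Cₑ = (397 − 113.6) / 0.41 = 691.1 mg/L.
Required removal = 1 − 691.1/962 = 28.16 %.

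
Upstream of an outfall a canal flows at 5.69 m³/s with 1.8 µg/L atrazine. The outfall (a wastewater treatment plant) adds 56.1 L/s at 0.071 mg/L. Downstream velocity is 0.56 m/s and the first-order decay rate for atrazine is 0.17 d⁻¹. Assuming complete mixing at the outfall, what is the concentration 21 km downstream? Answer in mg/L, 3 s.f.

0.00230 mg/L

56.1 L/s = 0.0561 m³/s.
1.8 µg/L = 0.0018 mg/L.
After complete mixing, C₀ = (0.0561·0.071 + 5.69·0.0018) / 5.746 = 0.002476 mg/L.
Travel time t = 2.1e+04 m / 0.56 m/s = 3.75e+04 s = 0.434 d.
C = 0.002476·exp(−0.17·0.434) = 0.002476·0.9289 = 0.0023 mg/L.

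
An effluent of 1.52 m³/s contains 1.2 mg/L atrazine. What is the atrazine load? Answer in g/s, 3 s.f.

1.82 g/s

Mass flux = Q·C = 1.52 m³/s × 1.2 g/m³ = 1.824 g/s.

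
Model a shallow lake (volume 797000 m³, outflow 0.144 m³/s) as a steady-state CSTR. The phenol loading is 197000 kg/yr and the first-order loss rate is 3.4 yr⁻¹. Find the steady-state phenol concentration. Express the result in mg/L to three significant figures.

Outflow Q = 0.144 m³/s × 3.156e+07 s/yr = 4.544e+06 m³/yr.
Steady-state CSTR mass balance: W = Q·C + k·V·C, so C = W/(Q + kV).
Q + kV = 4.544e+06 + 3.4·797000 = 7.254e+06 m³/yr.
C = 197000/7.254e+06 = 0.02716 kg/m³ = 27.16 mg/L.

27.2 mg/L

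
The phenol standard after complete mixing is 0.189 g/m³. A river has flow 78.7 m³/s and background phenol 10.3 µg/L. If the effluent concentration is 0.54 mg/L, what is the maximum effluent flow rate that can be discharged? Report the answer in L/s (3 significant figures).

10.3 µg/L = 0.0103 mg/L.
Mass balance at complete mixing: C_std·(Q_w + Q_r) = Q_w·C_e + Q_r·C_b.
Rearranging, Q_w = Q_r·(C_std − C_b)/(C_e − C_std) = 78.7·(0.189 − 0.0103) / (0.54 − 0.189) = 40.07 m³/s.
= 4.007e+04 L/s.

40100 L/s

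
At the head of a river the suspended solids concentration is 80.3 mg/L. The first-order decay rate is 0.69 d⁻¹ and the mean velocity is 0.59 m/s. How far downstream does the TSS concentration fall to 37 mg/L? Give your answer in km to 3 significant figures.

57.2 km

From C = C₀·e^(−kt), t = ln(C₀/C)/k = ln(80.3/37)/0.69 = 0.7749/0.69 = 1.123 d.
Distance = v·t = 0.59 m/s × 9.702e+04 s = 5.724e+04 m = 57.24 km.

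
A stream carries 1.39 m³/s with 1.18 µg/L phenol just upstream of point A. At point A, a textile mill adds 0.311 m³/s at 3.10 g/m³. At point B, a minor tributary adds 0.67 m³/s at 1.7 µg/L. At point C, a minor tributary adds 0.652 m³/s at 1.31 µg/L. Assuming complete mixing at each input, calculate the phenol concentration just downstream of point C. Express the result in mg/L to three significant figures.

1.18 µg/L = 0.00118 mg/L.
After input A: C = (1.39·0.00118 + 0.311·3.1) / 1.701 = 0.5677 mg/L.
1.7 µg/L = 0.0017 mg/L.
After input B: C = (1.701·0.5677 + 0.67·0.0017) / 2.371 = 0.4078 mg/L.
1.31 µg/L = 0.00131 mg/L.
After input C: C = (2.371·0.4078 + 0.652·0.00131) / 3.023 = 0.3201 mg/L.

0.320 mg/L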